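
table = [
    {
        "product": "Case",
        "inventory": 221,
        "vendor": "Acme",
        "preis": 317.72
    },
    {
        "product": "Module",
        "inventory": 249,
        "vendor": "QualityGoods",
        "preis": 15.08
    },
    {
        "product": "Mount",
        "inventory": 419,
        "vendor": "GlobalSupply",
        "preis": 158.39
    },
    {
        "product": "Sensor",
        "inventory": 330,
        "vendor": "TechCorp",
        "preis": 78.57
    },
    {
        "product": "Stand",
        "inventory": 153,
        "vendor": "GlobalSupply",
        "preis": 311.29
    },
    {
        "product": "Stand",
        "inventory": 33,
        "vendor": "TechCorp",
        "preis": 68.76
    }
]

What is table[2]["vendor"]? "GlobalSupply"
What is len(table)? 6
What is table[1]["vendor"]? "QualityGoods"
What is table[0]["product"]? "Case"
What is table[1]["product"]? "Module"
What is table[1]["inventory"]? 249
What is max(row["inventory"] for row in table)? 419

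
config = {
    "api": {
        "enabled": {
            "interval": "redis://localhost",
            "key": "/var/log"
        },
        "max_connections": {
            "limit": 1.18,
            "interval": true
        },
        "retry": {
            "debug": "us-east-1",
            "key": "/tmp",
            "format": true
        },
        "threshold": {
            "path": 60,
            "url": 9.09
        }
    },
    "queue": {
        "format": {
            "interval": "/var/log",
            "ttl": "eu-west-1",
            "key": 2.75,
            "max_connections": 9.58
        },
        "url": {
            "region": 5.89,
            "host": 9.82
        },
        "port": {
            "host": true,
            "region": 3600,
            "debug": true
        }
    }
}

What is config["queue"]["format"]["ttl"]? "eu-west-1"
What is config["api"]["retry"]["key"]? "/tmp"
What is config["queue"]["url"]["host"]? 9.82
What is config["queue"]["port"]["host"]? True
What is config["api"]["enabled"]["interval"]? "redis://localhost"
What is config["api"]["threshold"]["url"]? 9.09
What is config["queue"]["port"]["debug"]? True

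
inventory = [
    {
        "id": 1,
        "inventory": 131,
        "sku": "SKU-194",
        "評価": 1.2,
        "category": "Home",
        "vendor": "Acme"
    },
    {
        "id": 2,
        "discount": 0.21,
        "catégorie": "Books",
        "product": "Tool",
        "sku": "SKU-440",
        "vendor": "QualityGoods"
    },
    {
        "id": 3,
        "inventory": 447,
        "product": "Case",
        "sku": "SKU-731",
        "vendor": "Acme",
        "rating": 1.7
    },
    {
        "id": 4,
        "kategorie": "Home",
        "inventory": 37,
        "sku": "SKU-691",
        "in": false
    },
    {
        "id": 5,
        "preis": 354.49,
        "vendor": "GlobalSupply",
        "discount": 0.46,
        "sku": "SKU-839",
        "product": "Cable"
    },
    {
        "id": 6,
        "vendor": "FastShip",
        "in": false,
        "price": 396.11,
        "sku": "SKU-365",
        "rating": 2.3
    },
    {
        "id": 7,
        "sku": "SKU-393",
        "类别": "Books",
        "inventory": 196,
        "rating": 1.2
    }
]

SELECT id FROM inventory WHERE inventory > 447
[]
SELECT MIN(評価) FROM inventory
1.2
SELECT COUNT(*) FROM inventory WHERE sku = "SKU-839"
1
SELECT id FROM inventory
[1, 2, 3, 4, 5, 6, 7]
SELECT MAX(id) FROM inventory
7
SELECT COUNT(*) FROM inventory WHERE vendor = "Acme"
2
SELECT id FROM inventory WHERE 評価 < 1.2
[]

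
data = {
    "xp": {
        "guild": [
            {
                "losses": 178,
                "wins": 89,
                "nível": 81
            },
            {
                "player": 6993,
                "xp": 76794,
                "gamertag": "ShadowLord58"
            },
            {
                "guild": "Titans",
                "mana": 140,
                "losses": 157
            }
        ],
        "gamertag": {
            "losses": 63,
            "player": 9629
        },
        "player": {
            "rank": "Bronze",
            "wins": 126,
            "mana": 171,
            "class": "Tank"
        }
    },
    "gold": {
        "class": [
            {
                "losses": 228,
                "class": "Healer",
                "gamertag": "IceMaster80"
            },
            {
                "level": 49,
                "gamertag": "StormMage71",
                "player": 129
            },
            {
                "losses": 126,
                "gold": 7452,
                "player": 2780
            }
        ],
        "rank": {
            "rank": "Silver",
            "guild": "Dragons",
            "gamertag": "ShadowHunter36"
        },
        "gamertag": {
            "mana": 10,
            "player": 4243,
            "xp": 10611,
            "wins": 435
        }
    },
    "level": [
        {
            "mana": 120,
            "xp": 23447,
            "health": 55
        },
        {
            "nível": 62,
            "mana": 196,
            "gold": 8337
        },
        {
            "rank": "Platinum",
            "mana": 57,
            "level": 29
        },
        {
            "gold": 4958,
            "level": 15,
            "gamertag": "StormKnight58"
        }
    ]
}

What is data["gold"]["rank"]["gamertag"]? "ShadowHunter36"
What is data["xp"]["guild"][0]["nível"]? 81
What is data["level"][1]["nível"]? 62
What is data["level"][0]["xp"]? 23447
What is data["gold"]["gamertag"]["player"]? 4243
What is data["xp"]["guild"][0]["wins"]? 89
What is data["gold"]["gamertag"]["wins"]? 435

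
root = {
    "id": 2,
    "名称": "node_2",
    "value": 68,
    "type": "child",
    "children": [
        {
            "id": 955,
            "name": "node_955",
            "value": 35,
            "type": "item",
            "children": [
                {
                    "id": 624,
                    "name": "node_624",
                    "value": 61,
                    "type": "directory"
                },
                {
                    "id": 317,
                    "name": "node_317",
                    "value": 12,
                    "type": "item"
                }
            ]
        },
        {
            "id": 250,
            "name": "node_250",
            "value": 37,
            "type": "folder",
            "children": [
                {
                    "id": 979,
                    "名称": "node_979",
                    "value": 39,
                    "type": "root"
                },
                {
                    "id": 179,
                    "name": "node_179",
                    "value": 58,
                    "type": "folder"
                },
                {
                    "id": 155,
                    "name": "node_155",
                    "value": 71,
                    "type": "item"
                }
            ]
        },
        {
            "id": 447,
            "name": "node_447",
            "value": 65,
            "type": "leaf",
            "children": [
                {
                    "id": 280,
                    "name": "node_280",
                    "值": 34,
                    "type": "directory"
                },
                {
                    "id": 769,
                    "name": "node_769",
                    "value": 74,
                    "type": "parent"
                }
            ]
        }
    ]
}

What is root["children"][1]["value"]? 37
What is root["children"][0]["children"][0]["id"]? 624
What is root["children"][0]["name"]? "node_955"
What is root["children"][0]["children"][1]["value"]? 12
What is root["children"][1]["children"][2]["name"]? "node_155"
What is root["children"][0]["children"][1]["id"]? 317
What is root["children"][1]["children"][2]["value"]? 71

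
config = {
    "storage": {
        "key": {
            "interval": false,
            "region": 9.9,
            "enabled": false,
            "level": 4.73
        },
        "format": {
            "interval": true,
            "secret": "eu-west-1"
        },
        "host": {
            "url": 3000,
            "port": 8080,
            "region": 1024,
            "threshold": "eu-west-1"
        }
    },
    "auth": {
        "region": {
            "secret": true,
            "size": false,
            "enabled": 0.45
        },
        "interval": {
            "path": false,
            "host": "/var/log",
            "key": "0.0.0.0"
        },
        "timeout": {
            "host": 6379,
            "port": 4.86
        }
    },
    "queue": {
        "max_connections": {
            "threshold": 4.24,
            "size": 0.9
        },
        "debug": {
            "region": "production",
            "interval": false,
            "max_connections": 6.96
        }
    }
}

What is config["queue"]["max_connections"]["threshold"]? 4.24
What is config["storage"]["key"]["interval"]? False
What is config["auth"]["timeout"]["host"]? 6379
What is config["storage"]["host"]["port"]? 8080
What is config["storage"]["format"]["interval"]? True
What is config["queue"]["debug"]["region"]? "production"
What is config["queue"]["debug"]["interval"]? False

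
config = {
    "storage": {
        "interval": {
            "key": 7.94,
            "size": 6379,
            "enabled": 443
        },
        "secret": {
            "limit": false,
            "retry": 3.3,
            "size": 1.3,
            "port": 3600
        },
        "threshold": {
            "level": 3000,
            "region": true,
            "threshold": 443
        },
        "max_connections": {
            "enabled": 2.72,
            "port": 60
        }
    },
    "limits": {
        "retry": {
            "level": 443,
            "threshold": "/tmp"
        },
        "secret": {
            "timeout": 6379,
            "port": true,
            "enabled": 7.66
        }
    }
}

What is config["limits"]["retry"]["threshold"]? "/tmp"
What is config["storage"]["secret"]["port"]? 3600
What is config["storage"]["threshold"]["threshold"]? 443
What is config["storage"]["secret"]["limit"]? False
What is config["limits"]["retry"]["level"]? 443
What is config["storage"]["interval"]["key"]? 7.94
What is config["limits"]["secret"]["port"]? True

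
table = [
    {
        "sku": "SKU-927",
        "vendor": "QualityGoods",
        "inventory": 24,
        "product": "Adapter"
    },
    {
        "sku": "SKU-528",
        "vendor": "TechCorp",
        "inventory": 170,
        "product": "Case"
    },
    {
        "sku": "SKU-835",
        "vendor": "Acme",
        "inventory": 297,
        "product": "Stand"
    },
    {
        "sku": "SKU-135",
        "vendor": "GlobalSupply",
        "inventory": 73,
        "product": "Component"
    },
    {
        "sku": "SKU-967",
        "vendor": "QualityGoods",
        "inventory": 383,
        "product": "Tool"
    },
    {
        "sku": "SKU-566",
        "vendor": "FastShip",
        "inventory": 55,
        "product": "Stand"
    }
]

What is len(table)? 6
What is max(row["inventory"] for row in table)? 383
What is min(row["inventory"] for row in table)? 24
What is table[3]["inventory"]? 73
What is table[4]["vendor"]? "QualityGoods"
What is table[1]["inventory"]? 170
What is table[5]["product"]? "Stand"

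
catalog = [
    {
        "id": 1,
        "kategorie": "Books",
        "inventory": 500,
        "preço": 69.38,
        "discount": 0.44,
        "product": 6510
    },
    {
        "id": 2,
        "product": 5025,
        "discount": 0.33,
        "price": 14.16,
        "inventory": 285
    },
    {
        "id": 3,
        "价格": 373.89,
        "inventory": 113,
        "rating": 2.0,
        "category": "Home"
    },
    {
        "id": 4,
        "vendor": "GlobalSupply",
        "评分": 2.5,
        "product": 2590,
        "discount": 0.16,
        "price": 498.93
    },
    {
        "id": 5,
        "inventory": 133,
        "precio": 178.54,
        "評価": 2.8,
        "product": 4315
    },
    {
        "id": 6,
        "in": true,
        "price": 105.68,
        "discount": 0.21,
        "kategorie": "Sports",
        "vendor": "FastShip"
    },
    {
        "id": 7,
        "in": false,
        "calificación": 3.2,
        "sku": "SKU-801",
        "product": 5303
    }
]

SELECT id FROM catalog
[1, 2, 3, 4, 5, 6, 7]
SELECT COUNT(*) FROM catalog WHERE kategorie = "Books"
1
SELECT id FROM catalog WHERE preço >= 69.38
[1]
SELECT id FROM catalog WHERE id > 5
[6, 7]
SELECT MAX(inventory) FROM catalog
500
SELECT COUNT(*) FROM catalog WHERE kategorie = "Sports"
1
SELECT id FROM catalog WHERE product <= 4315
[4, 5]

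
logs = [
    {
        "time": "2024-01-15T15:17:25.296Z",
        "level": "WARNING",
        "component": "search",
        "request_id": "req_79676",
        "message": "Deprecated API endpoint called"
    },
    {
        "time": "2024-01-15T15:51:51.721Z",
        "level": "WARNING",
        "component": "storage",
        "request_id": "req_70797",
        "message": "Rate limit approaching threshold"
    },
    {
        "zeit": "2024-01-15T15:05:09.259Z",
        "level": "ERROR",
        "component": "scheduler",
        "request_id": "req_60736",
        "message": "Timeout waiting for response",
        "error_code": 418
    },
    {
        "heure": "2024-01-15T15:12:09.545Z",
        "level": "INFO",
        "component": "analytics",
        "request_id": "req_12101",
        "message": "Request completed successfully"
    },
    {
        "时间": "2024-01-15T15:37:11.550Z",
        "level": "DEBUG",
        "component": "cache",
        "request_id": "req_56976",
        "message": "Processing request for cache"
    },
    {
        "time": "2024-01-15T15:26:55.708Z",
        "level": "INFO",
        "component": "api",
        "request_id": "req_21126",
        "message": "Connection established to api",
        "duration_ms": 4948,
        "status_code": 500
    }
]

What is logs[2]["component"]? "scheduler"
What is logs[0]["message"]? "Deprecated API endpoint called"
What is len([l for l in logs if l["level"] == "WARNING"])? 2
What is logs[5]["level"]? "INFO"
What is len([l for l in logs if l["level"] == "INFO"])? 2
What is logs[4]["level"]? "DEBUG"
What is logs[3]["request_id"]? "req_12101"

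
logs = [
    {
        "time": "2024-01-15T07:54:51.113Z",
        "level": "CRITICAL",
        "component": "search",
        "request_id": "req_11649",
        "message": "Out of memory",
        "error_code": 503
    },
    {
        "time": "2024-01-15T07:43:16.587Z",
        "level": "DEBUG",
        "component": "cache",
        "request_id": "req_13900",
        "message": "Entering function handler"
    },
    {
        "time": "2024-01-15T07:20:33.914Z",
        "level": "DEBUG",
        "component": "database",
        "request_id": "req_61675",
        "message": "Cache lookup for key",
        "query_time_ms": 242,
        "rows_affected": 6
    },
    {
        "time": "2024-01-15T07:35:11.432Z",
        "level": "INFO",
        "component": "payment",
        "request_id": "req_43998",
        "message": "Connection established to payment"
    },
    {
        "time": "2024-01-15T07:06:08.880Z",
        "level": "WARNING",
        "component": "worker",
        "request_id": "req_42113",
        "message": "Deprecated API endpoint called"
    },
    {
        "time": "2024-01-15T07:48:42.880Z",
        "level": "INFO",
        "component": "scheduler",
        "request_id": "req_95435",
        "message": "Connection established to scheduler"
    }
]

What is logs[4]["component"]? "worker"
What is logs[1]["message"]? "Entering function handler"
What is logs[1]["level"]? "DEBUG"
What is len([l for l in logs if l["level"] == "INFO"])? 2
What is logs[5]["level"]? "INFO"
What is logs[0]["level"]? "CRITICAL"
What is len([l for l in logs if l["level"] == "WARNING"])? 1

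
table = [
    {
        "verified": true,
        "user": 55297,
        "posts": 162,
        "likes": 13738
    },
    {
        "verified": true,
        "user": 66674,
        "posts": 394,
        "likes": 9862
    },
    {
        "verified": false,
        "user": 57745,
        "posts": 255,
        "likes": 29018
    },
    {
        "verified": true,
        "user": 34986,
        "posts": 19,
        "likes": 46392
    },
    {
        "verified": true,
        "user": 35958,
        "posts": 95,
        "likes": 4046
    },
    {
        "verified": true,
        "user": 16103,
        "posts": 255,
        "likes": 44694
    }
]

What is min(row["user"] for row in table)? 16103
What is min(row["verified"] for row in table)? False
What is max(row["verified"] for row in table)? True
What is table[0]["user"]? 55297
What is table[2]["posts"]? 255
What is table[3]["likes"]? 46392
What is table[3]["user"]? 34986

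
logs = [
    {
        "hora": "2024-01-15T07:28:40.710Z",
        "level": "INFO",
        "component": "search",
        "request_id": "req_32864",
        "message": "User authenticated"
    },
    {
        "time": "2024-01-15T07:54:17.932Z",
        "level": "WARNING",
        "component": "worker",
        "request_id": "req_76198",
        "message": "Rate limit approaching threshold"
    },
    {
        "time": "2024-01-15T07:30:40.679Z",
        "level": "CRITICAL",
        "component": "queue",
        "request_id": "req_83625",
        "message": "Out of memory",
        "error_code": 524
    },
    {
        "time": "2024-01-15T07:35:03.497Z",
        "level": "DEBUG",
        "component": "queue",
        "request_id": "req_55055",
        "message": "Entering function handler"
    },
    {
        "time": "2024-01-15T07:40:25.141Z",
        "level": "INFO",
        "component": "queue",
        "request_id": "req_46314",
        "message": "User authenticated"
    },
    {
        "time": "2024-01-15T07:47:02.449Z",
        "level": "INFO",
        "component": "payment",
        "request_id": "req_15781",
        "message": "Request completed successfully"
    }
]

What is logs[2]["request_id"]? "req_83625"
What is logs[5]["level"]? "INFO"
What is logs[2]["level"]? "CRITICAL"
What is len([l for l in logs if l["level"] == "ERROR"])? 0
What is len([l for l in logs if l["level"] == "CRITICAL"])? 1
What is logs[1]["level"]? "WARNING"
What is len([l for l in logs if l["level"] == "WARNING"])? 1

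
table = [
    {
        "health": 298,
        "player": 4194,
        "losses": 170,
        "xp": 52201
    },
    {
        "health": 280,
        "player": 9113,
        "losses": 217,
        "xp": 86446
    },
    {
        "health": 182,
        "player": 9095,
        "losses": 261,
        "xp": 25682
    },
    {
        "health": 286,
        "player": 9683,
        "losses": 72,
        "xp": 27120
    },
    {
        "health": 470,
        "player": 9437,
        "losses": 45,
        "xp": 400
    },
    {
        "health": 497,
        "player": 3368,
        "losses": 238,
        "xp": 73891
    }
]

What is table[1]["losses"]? 217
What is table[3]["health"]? 286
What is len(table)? 6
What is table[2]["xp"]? 25682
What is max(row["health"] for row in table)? 497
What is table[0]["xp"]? 52201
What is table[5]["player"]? 3368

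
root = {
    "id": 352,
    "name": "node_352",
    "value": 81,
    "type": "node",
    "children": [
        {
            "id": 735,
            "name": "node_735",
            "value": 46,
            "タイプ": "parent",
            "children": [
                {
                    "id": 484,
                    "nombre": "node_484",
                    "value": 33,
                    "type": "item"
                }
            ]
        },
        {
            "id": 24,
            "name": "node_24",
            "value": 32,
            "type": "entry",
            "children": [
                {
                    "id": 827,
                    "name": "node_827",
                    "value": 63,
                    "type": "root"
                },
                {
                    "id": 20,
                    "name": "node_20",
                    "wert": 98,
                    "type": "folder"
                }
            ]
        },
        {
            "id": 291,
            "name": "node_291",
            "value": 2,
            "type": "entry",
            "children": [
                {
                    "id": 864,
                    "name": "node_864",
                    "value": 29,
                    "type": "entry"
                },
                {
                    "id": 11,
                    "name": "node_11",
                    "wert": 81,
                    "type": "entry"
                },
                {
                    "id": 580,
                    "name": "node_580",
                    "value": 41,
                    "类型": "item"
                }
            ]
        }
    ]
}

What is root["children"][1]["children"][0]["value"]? 63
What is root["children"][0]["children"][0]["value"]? 33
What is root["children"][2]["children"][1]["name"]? "node_11"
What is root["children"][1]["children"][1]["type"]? "folder"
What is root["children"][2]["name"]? "node_291"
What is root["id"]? 352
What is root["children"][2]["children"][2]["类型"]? "item"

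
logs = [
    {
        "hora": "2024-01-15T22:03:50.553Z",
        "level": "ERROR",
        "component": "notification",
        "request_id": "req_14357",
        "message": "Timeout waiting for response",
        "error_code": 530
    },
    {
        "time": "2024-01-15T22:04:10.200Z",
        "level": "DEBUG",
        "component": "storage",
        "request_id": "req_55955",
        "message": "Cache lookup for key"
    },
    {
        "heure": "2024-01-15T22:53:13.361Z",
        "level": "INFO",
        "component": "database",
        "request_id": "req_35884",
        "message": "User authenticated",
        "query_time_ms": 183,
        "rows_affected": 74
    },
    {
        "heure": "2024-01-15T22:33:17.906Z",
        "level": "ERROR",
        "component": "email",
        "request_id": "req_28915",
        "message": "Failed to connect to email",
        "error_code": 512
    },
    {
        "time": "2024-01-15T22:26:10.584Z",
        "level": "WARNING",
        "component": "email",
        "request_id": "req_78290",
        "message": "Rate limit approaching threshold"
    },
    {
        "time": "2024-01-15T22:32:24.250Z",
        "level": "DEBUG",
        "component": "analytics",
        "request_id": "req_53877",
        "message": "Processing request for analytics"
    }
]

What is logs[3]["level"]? "ERROR"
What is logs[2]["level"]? "INFO"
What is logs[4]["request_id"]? "req_78290"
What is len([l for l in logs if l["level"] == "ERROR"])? 2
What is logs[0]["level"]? "ERROR"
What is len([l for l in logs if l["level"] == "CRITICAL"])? 0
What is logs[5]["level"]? "DEBUG"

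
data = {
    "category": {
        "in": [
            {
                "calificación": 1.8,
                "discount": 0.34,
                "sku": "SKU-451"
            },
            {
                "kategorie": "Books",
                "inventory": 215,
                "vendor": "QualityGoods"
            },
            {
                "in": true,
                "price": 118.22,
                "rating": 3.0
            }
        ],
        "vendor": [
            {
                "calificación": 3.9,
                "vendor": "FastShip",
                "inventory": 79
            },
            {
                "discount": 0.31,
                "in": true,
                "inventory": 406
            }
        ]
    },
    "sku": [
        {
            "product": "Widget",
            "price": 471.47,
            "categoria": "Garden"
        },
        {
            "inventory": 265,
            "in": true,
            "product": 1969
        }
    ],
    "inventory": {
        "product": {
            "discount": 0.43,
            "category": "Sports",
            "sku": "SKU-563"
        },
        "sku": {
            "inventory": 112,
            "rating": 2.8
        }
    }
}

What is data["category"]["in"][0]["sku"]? "SKU-451"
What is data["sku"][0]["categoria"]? "Garden"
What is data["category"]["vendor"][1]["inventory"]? 406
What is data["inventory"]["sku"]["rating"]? 2.8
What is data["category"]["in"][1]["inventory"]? 215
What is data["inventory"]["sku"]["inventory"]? 112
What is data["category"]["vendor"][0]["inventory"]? 79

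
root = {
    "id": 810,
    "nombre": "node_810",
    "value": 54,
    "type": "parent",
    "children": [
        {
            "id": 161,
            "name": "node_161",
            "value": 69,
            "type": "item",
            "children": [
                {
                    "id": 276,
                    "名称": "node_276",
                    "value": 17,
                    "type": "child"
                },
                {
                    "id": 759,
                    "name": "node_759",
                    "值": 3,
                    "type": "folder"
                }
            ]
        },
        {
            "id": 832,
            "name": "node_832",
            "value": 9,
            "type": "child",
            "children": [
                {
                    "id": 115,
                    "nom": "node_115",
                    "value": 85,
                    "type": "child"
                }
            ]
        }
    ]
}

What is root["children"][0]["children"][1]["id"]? 759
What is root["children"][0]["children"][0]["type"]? "child"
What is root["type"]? "parent"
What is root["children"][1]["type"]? "child"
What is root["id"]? 810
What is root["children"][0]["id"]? 161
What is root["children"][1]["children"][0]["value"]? 85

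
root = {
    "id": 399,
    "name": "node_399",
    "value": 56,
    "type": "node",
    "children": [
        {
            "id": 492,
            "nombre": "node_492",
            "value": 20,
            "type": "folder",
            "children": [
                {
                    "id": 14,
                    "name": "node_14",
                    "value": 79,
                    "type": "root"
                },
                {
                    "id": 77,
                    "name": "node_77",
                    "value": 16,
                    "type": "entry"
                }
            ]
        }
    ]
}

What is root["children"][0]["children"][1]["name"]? "node_77"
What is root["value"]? 56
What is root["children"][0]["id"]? 492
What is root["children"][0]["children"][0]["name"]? "node_14"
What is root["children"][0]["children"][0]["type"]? "root"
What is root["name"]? "node_399"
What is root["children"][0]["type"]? "folder"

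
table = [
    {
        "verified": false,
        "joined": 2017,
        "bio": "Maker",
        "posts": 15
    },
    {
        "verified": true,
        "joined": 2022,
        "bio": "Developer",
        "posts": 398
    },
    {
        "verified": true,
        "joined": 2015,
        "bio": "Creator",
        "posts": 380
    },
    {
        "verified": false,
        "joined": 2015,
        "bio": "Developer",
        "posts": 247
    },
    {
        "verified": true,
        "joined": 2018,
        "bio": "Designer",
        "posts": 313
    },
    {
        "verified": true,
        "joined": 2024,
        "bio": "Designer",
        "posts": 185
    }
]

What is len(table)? 6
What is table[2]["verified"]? True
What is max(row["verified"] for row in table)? True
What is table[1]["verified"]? True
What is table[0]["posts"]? 15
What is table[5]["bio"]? "Designer"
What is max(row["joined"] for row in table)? 2024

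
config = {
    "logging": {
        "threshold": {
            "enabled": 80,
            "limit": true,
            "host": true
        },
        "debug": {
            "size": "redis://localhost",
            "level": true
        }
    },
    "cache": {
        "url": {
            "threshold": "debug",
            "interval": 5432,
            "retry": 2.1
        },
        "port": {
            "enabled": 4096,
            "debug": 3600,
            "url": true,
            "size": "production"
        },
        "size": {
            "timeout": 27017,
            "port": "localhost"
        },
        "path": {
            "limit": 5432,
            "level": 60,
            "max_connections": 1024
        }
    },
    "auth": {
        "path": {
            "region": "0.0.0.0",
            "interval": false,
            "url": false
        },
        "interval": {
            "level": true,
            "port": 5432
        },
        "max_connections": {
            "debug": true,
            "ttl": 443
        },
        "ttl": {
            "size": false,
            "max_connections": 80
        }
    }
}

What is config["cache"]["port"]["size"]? "production"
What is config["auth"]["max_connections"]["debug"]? True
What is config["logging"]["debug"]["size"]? "redis://localhost"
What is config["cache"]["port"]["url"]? True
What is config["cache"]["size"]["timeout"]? 27017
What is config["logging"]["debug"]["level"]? True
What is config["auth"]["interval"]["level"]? True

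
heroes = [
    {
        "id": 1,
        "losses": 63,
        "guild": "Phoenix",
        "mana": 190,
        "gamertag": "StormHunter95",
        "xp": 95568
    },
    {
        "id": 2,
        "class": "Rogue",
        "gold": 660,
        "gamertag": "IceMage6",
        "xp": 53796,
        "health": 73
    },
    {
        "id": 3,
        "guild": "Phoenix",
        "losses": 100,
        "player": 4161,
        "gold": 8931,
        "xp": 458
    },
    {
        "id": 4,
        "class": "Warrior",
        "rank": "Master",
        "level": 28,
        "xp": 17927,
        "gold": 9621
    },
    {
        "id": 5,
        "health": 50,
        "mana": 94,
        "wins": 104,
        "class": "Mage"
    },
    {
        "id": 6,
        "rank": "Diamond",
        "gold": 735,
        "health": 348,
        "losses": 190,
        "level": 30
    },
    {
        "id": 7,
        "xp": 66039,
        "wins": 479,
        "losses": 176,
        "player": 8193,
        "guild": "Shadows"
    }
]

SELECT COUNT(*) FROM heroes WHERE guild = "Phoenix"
2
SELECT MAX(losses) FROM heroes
190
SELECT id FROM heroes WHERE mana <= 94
[5]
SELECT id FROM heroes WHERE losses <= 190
[1, 3, 6, 7]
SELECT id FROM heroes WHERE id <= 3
[1, 2, 3]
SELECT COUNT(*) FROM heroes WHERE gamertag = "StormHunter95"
1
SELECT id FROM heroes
[1, 2, 3, 4, 5, 6, 7]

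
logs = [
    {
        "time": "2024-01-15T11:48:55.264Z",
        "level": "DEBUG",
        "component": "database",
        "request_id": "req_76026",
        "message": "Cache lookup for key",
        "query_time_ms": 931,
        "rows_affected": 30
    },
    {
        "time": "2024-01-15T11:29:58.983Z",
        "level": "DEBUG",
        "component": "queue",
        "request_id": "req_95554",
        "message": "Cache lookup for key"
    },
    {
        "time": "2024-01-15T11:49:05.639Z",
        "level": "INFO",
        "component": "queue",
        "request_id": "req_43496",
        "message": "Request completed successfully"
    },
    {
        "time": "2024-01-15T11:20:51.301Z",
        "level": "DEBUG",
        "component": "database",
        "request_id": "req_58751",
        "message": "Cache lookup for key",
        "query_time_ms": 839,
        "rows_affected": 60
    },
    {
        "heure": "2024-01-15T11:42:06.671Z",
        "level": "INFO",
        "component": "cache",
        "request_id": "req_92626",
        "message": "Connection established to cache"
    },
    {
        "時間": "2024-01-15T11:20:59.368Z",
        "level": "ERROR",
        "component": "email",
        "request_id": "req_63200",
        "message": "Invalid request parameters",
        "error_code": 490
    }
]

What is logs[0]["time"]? "2024-01-15T11:48:55.264Z"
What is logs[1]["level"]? "DEBUG"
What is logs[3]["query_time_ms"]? 839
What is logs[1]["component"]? "queue"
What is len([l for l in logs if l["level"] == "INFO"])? 2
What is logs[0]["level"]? "DEBUG"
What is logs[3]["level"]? "DEBUG"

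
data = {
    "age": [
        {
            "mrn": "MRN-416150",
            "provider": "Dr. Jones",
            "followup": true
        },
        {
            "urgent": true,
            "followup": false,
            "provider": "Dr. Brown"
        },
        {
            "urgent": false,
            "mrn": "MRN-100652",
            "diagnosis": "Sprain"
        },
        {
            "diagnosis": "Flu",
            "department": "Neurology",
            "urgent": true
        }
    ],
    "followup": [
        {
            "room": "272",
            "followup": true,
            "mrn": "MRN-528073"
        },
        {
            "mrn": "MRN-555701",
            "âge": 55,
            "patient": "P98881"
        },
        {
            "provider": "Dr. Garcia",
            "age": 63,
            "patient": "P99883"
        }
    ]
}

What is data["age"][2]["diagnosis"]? "Sprain"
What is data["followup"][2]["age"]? 63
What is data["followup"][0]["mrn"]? "MRN-528073"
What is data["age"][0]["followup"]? True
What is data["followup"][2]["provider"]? "Dr. Garcia"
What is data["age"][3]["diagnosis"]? "Flu"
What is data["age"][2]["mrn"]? "MRN-100652"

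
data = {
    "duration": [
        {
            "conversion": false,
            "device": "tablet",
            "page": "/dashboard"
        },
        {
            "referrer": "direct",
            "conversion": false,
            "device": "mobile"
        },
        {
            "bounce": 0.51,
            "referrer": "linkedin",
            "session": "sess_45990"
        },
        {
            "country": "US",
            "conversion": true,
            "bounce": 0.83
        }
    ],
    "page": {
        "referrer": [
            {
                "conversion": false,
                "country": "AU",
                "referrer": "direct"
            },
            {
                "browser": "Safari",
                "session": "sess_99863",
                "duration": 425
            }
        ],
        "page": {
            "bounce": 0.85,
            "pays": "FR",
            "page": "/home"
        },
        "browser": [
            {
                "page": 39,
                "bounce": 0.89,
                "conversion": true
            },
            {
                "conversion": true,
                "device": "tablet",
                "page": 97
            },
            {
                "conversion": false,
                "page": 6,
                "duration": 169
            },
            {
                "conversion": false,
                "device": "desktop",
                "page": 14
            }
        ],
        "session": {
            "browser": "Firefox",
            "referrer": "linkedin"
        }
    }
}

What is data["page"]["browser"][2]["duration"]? 169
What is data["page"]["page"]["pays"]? "FR"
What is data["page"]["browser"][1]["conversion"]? True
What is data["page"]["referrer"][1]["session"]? "sess_99863"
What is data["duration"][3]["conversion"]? True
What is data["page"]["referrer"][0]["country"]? "AU"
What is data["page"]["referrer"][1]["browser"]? "Safari"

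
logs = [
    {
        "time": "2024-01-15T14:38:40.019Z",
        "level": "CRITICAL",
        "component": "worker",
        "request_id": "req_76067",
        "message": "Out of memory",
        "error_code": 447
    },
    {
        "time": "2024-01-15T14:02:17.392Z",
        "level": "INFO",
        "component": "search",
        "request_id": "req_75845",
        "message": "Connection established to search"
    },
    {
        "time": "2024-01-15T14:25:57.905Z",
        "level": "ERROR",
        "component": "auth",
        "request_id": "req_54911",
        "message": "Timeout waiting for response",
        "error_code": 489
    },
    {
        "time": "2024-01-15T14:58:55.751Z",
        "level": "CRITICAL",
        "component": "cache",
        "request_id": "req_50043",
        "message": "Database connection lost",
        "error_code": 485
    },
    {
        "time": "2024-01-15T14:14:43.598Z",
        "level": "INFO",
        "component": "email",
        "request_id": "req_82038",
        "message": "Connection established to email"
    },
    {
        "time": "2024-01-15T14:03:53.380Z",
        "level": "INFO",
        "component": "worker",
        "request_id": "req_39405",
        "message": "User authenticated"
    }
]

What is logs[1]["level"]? "INFO"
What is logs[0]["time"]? "2024-01-15T14:38:40.019Z"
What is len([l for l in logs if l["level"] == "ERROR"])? 1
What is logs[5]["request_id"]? "req_39405"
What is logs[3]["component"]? "cache"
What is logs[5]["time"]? "2024-01-15T14:03:53.380Z"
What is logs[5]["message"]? "User authenticated"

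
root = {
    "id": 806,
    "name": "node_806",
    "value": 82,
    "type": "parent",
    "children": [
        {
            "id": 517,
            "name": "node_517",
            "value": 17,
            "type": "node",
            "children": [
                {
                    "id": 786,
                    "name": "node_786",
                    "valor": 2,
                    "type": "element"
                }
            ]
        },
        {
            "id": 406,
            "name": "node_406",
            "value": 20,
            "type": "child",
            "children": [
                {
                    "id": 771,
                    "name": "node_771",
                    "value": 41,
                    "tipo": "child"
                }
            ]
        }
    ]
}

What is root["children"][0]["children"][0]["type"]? "element"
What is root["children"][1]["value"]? 20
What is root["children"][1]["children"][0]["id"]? 771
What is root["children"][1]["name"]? "node_406"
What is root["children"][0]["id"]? 517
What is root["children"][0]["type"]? "node"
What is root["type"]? "parent"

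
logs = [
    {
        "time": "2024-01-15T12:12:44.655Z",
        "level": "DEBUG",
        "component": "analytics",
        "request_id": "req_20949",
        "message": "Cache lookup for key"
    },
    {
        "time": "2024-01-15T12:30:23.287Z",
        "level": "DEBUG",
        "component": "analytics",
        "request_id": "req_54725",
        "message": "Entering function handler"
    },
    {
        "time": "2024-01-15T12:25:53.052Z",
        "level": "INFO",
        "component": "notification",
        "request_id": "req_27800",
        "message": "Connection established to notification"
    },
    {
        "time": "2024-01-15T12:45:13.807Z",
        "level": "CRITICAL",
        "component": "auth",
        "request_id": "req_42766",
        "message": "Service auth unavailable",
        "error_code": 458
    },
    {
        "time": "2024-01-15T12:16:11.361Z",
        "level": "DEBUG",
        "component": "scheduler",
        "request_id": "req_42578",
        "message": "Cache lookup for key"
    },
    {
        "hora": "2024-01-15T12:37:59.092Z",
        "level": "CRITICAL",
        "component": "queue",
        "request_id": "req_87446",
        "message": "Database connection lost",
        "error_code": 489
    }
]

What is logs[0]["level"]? "DEBUG"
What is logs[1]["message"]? "Entering function handler"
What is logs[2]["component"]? "notification"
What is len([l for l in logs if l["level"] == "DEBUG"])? 3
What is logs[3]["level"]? "CRITICAL"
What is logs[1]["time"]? "2024-01-15T12:30:23.287Z"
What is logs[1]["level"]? "DEBUG"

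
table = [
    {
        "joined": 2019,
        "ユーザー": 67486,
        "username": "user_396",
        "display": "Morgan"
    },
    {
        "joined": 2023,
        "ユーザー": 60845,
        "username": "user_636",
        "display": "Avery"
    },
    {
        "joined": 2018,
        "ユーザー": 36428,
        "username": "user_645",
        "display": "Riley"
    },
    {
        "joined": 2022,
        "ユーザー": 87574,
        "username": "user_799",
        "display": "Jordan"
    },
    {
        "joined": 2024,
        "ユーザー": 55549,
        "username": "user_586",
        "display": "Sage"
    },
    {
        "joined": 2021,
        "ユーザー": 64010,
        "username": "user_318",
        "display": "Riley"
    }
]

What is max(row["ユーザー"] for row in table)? 87574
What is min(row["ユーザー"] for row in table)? 36428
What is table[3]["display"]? "Jordan"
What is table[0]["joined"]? 2019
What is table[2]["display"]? "Riley"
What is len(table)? 6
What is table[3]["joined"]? 2022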